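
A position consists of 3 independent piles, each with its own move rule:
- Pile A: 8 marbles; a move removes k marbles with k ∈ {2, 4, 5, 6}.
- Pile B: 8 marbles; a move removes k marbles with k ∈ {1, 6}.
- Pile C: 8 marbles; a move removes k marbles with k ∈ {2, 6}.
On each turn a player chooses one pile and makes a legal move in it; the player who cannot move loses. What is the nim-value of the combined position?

1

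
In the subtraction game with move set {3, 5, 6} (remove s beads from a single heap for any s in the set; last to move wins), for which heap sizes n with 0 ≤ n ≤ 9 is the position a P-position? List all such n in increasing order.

0, 1, 2, 9

Compute g(0), g(1), … for moves {3, 5, 6}:
k:     0  1  2  3  4  5  6  7  8  9
g(k):  0  0  0  1  1  1  2  2  2  0
The P-positions (g = 0) in 0..9 are 0, 1, 2, 9.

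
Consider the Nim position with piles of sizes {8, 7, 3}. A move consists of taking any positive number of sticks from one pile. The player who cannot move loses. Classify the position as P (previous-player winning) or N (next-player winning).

N-position

Nim-sum: 8 XOR 7 XOR 3 = 12.
The nim-sum is 12 ≠ 0, so this is an N-position: the player to move can win.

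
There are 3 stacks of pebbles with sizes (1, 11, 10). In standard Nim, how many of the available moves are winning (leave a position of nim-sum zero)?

Nim-sum: 1 ^ 11 ^ 10 = 0.
The nim-sum is already 0, so every move leaves a nonzero nim-sum — there are no winning moves.

0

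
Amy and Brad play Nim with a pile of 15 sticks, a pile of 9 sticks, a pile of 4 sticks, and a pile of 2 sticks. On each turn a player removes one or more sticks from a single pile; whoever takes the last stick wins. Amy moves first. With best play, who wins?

Brad wins

Nim-sum: 15 XOR 9 XOR 4 XOR 2 = 0.
The nim-sum is 0, so this is a P-position: the player to move is in a losing position under optimal play; Amy is about to move from it and so loses — Brad wins.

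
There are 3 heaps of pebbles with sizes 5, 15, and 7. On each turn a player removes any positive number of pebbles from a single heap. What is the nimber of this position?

13

Nim-sum: 5 XOR 15 XOR 7 = 13.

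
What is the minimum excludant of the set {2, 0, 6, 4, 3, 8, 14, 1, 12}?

5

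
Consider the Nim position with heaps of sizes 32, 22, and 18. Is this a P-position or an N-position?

N-position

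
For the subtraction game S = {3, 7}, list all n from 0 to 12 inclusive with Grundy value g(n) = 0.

Grundy values for subtraction set {3, 7}:
g(0) = mex{} = 0
g(1) = mex{} = 0
g(2) = mex{} = 0
g(3) = mex{0} = 1
g(4) = mex{0} = 1
g(5) = mex{0} = 1
g(6) = mex{1} = 0
g(7) = mex{0,1} = 2
g(8) = mex{0,1} = 2
g(9) = mex{0} = 1
g(10) = mex{1,2} = 0
g(11) = mex{1,2} = 0
g(12) = mex{1} = 0
The P-positions (g = 0) in 0..12 are 0, 1, 2, 6, 10, 11, 12.

0, 1, 2, 6, 10, 11, 12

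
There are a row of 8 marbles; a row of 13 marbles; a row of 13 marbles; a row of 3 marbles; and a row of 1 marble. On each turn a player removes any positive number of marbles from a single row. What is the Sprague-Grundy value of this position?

10

Compute the nim-sum pairwise:
8 ⊕ 13 = 5
5 ⊕ 13 = 8
8 ⊕ 3 = 11
11 ⊕ 1 = 10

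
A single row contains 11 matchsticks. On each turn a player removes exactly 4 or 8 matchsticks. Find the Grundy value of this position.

Grundy values for subtraction set {4, 8}:
k:     0  1  2  3  4  5  6  7  8  9 10 11
g(k):  0  0  0  0  1  1  1  1  2  2  2  2
So g(11) = 2.

2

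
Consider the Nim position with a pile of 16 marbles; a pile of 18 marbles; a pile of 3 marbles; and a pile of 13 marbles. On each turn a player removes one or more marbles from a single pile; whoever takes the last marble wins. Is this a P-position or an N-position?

N-position

Nim-sum: 16 ⊕ 18 ⊕ 3 ⊕ 13 = 12.
The nim-sum is 12 ≠ 0, so this is an N-position: the player to move can win.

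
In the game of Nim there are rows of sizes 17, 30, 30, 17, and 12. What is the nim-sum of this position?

12

Compute the nim-sum pairwise:
17 ^ 30 = 15
15 ^ 30 = 17
17 ^ 17 = 0
0 ^ 12 = 12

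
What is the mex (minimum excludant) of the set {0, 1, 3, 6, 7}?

2

The values 0, 1 are all present; 2 is the first non-negative integer missing from the set.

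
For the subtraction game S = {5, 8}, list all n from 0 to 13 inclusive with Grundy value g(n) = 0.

0, 1, 2, 3, 4, 13

Compute g(0), g(1), … for moves {5, 8}:
k:     0  1  2  3  4  5  6  7  8  9 10 11 12 13
g(k):  0  0  0  0  0  1  1  1  1  1  2  2  2  0
The P-positions (g = 0) in 0..13 are 0, 1, 2, 3, 4, 13.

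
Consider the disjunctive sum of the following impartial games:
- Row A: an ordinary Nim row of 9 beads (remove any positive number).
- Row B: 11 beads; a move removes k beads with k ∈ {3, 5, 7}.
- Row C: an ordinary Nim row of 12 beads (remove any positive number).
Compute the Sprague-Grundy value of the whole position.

Row A is a plain Nim row of size 9, so its Grundy value is 9.
Grundy values for row B (subtraction set {3, 5, 7}):
g(0) = mex{} = 0
g(1) = mex{} = 0
g(2) = mex{} = 0
g(3) = mex{0} = 1
g(4) = mex{0} = 1
g(5) = mex{0} = 1
g(6) = mex{0,1} = 2
g(7) = mex{0,1} = 2
g(8) = mex{0,1} = 2
g(9) = mex{0,1,2} = 3
g(10) = mex{1,2} = 0
g(11) = mex{1,2} = 0
So g(11) = 0.
Row C is a plain Nim row of size 12, so its Grundy value is 12.
By the Sprague-Grundy theorem, the Grundy value of a sum of independent games is the XOR of the component values.
Combined value = 9 ⊕ 0 ⊕ 12 = 5.

5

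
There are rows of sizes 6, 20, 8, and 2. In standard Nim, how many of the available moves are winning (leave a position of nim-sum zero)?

In binary:
  00110  (6)
  10100  (20)
  01000  (8)
  00010  (2)
  -----
  11000  (24)
The overall nim-sum is X = 24. A row of size p has a winning move iff p XOR X < p (reduce it to p XOR X).
  6: 6 XOR 24 = 30 ≥ 6 — no move.
  20: 20 XOR 24 = 12 < 20 — winning move (to 12).
  8: 8 XOR 24 = 16 ≥ 8 — no move.
  2: 2 XOR 24 = 26 ≥ 2 — no move.
That gives 1 winning move.

1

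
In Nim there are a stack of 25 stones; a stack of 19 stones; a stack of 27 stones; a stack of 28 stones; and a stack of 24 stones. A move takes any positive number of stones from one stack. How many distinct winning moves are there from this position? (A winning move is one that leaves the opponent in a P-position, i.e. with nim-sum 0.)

5

Compute the nim-sum pairwise:
25 ⊕ 19 = 10
10 ⊕ 27 = 17
17 ⊕ 28 = 13
13 ⊕ 24 = 21
The overall nim-sum is X = 21. A stack of size p has a winning move iff p XOR X < p (reduce it to p XOR X).
  25: 25 XOR 21 = 12 < 25 — winning move (to 12).
  19: 19 XOR 21 = 6 < 19 — winning move (to 6).
  27: 27 XOR 21 = 14 < 27 — winning move (to 14).
  28: 28 XOR 21 = 9 < 28 — winning move (to 9).
  24: 24 XOR 21 = 13 < 24 — winning move (to 13).
That gives 5 winning moves.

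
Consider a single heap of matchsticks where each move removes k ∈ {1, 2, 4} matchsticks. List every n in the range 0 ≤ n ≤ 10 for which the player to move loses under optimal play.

0, 3, 6, 9

Compute g(0), g(1), … for moves {1, 2, 4}:
g(0) = mex{} = 0
g(1) = mex{0} = 1
g(2) = mex{0,1} = 2
g(3) = mex{1,2} = 0
g(4) = mex{0,2} = 1
g(5) = mex{0,1} = 2
g(6) = mex{1,2} = 0
g(7) = mex{0,2} = 1
g(8) = mex{0,1} = 2
g(9) = mex{1,2} = 0
g(10) = mex{0,2} = 1
The P-positions (g = 0) in 0..10 are 0, 3, 6, 9.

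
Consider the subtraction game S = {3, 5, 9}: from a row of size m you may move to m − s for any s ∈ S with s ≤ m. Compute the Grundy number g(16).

Grundy values for subtraction set {3, 5, 9}:
k:     0  1  2  3  4  5  6  7  8  9 10 11 12 13 14 15 16
g(k):  0  0  0  1  1  1  2  2  0  3  3  1  0  2  0  1  0
So g(16) = 0.

0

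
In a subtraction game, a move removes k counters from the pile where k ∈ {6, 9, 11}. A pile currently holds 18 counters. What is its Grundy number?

0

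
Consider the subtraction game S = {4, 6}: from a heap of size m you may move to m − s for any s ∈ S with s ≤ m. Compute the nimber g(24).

Grundy values for subtraction set {4, 6}:
k:     0  1  2  3  4  5  6  7  8  9 10 11 12 13 14 15 16 17 18 19 20 21 22 23 24
g(k):  0  0  0  0  1  1  1  1  2  2  0  0  0  0  1  1  1  1  2  2  0  0  0  0  1
So g(24) = 1.

1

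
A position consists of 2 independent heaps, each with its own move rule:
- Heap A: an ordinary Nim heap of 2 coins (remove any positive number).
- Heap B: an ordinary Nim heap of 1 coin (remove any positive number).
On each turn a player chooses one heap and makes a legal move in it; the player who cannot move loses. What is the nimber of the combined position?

3

Heap A is a plain Nim heap of size 2, so its Grundy value is 2.
Heap B is a plain Nim heap of size 1, so its Grundy value is 1.
The value of a disjunctive sum is the nim-sum of the parts.
Combined value = 2 XOR 1 = 3.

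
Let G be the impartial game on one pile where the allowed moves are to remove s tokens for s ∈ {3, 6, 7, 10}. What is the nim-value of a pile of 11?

Compute g(0), g(1), … for moves {3, 6, 7, 10}:
g(0) = mex{} = 0
g(1) = mex{} = 0
g(2) = mex{} = 0
g(3) = mex{0} = 1
g(4) = mex{0} = 1
g(5) = mex{0} = 1
g(6) = mex{0,1} = 2
g(7) = mex{0,1} = 2
g(8) = mex{0,1} = 2
g(9) = mex{0,1,2} = 3
g(10) = mex{0,1,2} = 3
g(11) = mex{0,1,2} = 3
So g(11) = 3.

3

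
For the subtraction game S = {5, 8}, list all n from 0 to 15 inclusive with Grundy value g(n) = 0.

0, 1, 2, 3, 4, 13, 14, 15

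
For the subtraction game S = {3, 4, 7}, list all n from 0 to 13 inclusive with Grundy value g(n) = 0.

Grundy values for subtraction set {3, 4, 7}:
k:     0  1  2  3  4  5  6  7  8  9 10 11 12 13
g(k):  0  0  0  1  1  1  2  2  2  3  0  0  0  1
The P-positions (g = 0) in 0..13 are 0, 1, 2, 10, 11, 12.

0, 1, 2, 10, 11, 12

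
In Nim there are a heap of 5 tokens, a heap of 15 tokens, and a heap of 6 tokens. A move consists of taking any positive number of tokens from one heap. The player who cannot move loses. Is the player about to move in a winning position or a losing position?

Winning position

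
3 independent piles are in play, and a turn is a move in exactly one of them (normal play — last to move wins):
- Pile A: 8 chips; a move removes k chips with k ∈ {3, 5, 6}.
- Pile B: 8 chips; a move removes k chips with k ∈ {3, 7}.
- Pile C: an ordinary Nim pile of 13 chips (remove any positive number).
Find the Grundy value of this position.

13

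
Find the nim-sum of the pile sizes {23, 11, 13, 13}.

Compute the nim-sum pairwise:
23 ^ 11 = 28
28 ^ 13 = 17
17 ^ 13 = 28

28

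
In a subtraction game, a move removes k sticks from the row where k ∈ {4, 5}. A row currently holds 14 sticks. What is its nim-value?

Build the Grundy sequence with g(k) = mex{g(k−s) : s ∈ {4, 5}, s ≤ k}:
k:     0  1  2  3  4  5  6  7  8  9 10 11 12 13 14
g(k):  0  0  0  0  1  1  1  1  2  0  0  0  0  1  1
So g(14) = 1.

1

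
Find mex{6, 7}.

0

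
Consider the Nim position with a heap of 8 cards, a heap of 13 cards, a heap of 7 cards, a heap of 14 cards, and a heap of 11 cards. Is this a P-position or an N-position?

N-position

Compute the nim-sum pairwise:
8 XOR 13 = 5
5 XOR 7 = 2
2 XOR 14 = 12
12 XOR 11 = 7
The nim-sum is 7 ≠ 0, so this is an N-position: the player to move can win.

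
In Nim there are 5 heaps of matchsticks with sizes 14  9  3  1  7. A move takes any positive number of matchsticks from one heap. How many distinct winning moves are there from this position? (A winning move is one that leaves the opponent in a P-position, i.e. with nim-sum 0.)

Nim-sum: 14 ⊕ 9 ⊕ 3 ⊕ 1 ⊕ 7 = 2.
The overall nim-sum is X = 2. A heap of size p has a winning move iff p XOR X < p (reduce it to p XOR X).
  14: 14 XOR 2 = 12 < 14 — winning move (to 12).
  9: 9 XOR 2 = 11 ≥ 9 — no move.
  3: 3 XOR 2 = 1 < 3 — winning move (to 1).
  1: 1 XOR 2 = 3 ≥ 1 — no move.
  7: 7 XOR 2 = 5 < 7 — winning move (to 5).
That gives 3 winning moves.

3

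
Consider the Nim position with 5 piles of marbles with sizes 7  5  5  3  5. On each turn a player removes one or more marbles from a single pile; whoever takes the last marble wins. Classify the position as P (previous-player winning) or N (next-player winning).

Compute the nim-sum pairwise:
7 XOR 5 = 2
2 XOR 5 = 7
7 XOR 3 = 4
4 XOR 5 = 1
The nim-sum is 1 ≠ 0, so this is an N-position: the player to move can win.

N-position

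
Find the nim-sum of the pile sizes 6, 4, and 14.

12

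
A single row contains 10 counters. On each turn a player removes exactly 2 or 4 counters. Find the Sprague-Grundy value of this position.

2

Compute g(0), g(1), … for moves {2, 4}:
k:     0  1  2  3  4  5  6  7  8  9 10
g(k):  0  0  1  1  2  2  0  0  1  1  2
So g(10) = 2.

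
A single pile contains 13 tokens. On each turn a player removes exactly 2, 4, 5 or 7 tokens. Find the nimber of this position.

2

Grundy values for subtraction set {2, 4, 5, 7}:
g(0) = mex{} = 0
g(1) = mex{} = 0
g(2) = mex{0} = 1
g(3) = mex{0} = 1
g(4) = mex{0,1} = 2
g(5) = mex{0,1} = 2
g(6) = mex{0,1,2} = 3
g(7) = mex{0,1,2} = 3
g(8) = mex{0,1,2,3} = 4
g(9) = mex{1,2,3} = 0
g(10) = mex{1,2,3,4} = 0
g(11) = mex{0,2,3} = 1
g(12) = mex{0,2,3,4} = 1
g(13) = mex{0,1,3,4} = 2
So g(13) = 2.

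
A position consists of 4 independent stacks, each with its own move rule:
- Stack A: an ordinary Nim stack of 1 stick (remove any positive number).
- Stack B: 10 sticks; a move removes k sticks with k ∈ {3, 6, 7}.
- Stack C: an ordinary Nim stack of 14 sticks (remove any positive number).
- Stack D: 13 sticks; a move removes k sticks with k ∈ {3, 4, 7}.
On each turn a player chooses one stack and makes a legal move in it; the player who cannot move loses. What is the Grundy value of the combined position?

14

Stack A is a plain Nim stack of size 1, so its Grundy value is 1.
For stack B, compute g(0), g(1), … with moves {3, 6, 7}:
k:     0  1  2  3  4  5  6  7  8  9 10
g(k):  0  0  0  1  1  1  2  2  2  3  0
So g(10) = 0.
Stack C is a plain Nim stack of size 14, so its Grundy value is 14.
For stack D, compute g(0), g(1), … with moves {3, 4, 7}:
k:     0  1  2  3  4  5  6  7  8  9 10 11 12 13
g(k):  0  0  0  1  1  1  2  2  2  3  0  0  0  1
So g(13) = 1.
The value of a disjunctive sum is the nim-sum of the parts.
Combined value = 1 ⊕ 0 ⊕ 14 ⊕ 1 = 14.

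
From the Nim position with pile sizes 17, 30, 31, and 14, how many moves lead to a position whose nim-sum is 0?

In binary:
  10001  (17)
  11110  (30)
  11111  (31)
  01110  (14)
  -----
  11110  (30)
The overall nim-sum is X = 30. A pile of size p has a winning move iff p XOR X < p (reduce it to p XOR X).
  17: 17 XOR 30 = 15 < 17 — winning move (to 15).
  30: 30 XOR 30 = 0 < 30 — winning move (to 0).
  31: 31 XOR 30 = 1 < 31 — winning move (to 1).
  14: 14 XOR 30 = 16 ≥ 14 — no move.
That gives 3 winning moves.

3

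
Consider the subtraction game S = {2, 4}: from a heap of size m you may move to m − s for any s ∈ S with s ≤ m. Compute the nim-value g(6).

0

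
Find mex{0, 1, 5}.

The values 0, 1 are all present; 2 is the first non-negative integer missing from the set.

2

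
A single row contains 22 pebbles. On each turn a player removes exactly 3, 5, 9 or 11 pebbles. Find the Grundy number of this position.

0

Compute g(0), g(1), … for moves {3, 5, 9, 11}:
k:     0  1  2  3  4  5  6  7  8  9 10 11 12 13 14 15 16 17 18 19 20 21 22
g(k):  0  0  0  1  1  1  2  2  0  3  3  1  4  2  0  0  0  1  1  1  2  2  0
So g(22) = 0.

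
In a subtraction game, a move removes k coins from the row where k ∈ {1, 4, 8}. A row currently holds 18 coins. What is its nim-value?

1

Build the Grundy sequence with g(k) = mex{g(k−s) : s ∈ {1, 4, 8}, s ≤ k}:
k:     0  1  2  3  4  5  6  7  8  9 10 11 12 13 14 15 16 17 18
g(k):  0  1  0  1  2  0  1  0  1  2  3  2  0  1  0  1  2  0  1
So g(18) = 1.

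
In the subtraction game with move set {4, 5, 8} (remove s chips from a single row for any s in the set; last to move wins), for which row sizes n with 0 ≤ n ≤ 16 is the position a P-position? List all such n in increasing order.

0, 1, 2, 3, 12, 13, 14, 15

Compute g(0), g(1), … for moves {4, 5, 8}:
k:     0  1  2  3  4  5  6  7  8  9 10 11 12 13 14 15 16
g(k):  0  0  0  0  1  1  1  1  2  2  2  2  0  0  0  0  1
The P-positions (g = 0) in 0..16 are 0, 1, 2, 3, 12, 13, 14, 15.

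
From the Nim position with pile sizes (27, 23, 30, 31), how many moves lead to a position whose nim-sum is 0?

Write each in binary and XOR column by column:
  11011  (27)
  10111  (23)
  11110  (30)
  11111  (31)
  -----
  01101  (13)
The overall nim-sum is X = 13. A pile of size p has a winning move iff p XOR X < p (reduce it to p XOR X).
  27: 27 XOR 13 = 22 < 27 — winning move (to 22).
  23: 23 XOR 13 = 26 ≥ 23 — no move.
  30: 30 XOR 13 = 19 < 30 — winning move (to 19).
  31: 31 XOR 13 = 18 < 31 — winning move (to 18).
That gives 3 winning moves.

3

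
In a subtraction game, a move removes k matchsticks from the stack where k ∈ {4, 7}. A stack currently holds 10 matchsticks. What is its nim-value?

Grundy values for subtraction set {4, 7}:
g(0) = mex{} = 0
g(1) = mex{} = 0
g(2) = mex{} = 0
g(3) = mex{} = 0
g(4) = mex{0} = 1
g(5) = mex{0} = 1
g(6) = mex{0} = 1
g(7) = mex{0} = 1
g(8) = mex{0,1} = 2
g(9) = mex{0,1} = 2
g(10) = mex{0,1} = 2
So g(10) = 2.

2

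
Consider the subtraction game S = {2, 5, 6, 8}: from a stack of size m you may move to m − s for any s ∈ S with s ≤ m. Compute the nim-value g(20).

Build the Grundy sequence with g(k) = mex{g(k−s) : s ∈ {2, 5, 6, 8}, s ≤ k}:
k:     0  1  2  3  4  5  6  7  8  9 10 11 12 13 14 15 16 17 18 19 20
g(k):  0  0  1  1  0  2  1  3  2  2  3  0  2  1  0  0  1  1  0  2  1
So g(20) = 1.

1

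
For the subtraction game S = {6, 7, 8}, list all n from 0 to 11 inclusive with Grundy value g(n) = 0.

0, 1, 2, 3, 4, 5

Build the Grundy sequence with g(k) = mex{g(k−s) : s ∈ {6, 7, 8}, s ≤ k}:
k:     0  1  2  3  4  5  6  7  8  9 10 11
g(k):  0  0  0  0  0  0  1  1  1  1  1  1
The P-positions (g = 0) in 0..11 are 0, 1, 2, 3, 4, 5.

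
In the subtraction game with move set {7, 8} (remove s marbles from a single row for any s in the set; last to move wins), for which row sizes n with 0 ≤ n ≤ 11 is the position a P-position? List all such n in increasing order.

0, 1, 2, 3, 4, 5, 6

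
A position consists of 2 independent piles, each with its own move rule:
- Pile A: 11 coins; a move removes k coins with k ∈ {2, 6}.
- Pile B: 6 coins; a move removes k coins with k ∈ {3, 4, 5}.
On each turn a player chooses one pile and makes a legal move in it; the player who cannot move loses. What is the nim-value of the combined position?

3

Build the Grundy sequence for pile A with g(k) = mex{g(k−s) : s ∈ {2, 6}, s ≤ k}:
g(0) = mex{} = 0
g(1) = mex{} = 0
g(2) = mex{0} = 1
g(3) = mex{0} = 1
g(4) = mex{1} = 0
g(5) = mex{1} = 0
g(6) = mex{0} = 1
g(7) = mex{0} = 1
g(8) = mex{1} = 0
g(9) = mex{1} = 0
g(10) = mex{0} = 1
g(11) = mex{0} = 1
So g(11) = 1.
For pile B, compute g(0), g(1), … with moves {3, 4, 5}:
k:     0  1  2  3  4  5  6
g(k):  0  0  0  1  1  1  2
So g(6) = 2.
The value of a disjunctive sum is the nim-sum of the parts.
Combined value = 1 ⊕ 2 = 3.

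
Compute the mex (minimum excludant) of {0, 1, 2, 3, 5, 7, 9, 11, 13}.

The values 0, 1, 2, 3 are all present; 4 is the first non-negative integer missing from the set.

4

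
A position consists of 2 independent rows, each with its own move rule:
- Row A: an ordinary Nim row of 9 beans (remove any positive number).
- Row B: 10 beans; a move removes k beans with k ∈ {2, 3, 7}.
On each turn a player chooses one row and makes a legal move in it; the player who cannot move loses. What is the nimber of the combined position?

Row A is a plain Nim row of size 9, so its Grundy value is 9.
Build the Grundy sequence for row B with g(k) = mex{g(k−s) : s ∈ {2, 3, 7}, s ≤ k}:
k:     0  1  2  3  4  5  6  7  8  9 10
g(k):  0  0  1  1  2  0  0  1  1  2  0
So g(10) = 0.
The value of a disjunctive sum is the nim-sum of the parts.
Combined value = 9 ⊕ 0 = 9.

9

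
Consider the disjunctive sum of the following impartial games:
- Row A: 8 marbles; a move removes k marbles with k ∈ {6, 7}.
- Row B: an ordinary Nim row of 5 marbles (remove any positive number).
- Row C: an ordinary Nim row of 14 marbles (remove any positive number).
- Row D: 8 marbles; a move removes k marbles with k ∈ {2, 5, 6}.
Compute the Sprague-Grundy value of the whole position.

10

Grundy values for row A (subtraction set {6, 7}):
g(0) = mex{} = 0
g(1) = mex{} = 0
g(2) = mex{} = 0
g(3) = mex{} = 0
g(4) = mex{} = 0
g(5) = mex{} = 0
g(6) = mex{0} = 1
g(7) = mex{0} = 1
g(8) = mex{0} = 1
So g(8) = 1.
Row B is a plain Nim row of size 5, so its Grundy value is 5.
Row C is a plain Nim row of size 14, so its Grundy value is 14.
For row D, compute g(0), g(1), … with moves {2, 5, 6}:
g(0) = mex{} = 0
g(1) = mex{} = 0
g(2) = mex{0} = 1
g(3) = mex{0} = 1
g(4) = mex{1} = 0
g(5) = mex{0,1} = 2
g(6) = mex{0} = 1
g(7) = mex{0,1,2} = 3
g(8) = mex{1} = 0
So g(8) = 0.
The value of a disjunctive sum is the nim-sum of the parts.
Combined value = 1 ⊕ 5 ⊕ 14 ⊕ 0 = 10.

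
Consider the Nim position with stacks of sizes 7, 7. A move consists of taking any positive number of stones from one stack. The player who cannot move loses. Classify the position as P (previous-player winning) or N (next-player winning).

P-position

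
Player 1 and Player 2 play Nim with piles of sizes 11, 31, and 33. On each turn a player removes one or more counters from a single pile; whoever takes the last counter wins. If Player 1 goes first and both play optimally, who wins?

Compute the nim-sum pairwise:
11 ^ 31 = 20
20 ^ 33 = 53
The nim-sum is 53 ≠ 0, so this is an N-position: the player to move can win; Player 1 has a winning move.

Player 1 wins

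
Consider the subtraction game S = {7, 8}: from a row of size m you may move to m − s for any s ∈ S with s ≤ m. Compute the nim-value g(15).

Build the Grundy sequence with g(k) = mex{g(k−s) : s ∈ {7, 8}, s ≤ k}:
k:     0  1  2  3  4  5  6  7  8  9 10 11 12 13 14 15
g(k):  0  0  0  0  0  0  0  1  1  1  1  1  1  1  2  0
So g(15) = 0.

0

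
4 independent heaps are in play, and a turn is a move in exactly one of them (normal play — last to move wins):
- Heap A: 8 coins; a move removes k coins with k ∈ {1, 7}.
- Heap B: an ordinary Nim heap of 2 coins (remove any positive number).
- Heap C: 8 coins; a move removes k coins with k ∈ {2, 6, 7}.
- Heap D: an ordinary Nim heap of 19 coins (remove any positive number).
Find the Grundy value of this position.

19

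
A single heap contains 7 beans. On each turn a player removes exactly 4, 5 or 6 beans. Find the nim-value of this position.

1

Grundy values for subtraction set {4, 5, 6}:
k:     0  1  2  3  4  5  6  7
g(k):  0  0  0  0  1  1  1  1
So g(7) = 1.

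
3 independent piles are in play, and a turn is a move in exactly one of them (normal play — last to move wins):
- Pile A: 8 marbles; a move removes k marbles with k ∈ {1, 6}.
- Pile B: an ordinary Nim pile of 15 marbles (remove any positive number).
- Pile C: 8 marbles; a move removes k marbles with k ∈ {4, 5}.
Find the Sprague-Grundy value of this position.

Build the Grundy sequence for pile A with g(k) = mex{g(k−s) : s ∈ {1, 6}, s ≤ k}:
k:     0  1  2  3  4  5  6  7  8
g(k):  0  1  0  1  0  1  2  0  1
So g(8) = 1.
Pile B is a plain Nim pile of size 15, so its Grundy value is 15.
Grundy values for pile C (subtraction set {4, 5}):
k:     0  1  2  3  4  5  6  7  8
g(k):  0  0  0  0  1  1  1  1  2
So g(8) = 2.
The value of a disjunctive sum is the nim-sum of the parts.
Combined value = 1 ⊕ 15 ⊕ 2 = 12.

12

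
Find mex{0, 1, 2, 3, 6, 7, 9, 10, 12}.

The values 0, 1, 2, 3 are all present; 4 is the first non-negative integer missing from the set.

4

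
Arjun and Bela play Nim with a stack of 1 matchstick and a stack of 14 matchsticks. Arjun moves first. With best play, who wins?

Arjun wins

Write each in binary and XOR column by column:
  0001  (1)
  1110  (14)
  ----
  1111  (15)
The nim-sum is 15 ≠ 0, so this is an N-position: the player to move can win; Arjun has a winning move.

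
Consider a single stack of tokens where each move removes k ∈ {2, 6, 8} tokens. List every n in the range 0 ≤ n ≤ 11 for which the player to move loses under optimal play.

0, 1, 4, 5

Build the Grundy sequence with g(k) = mex{g(k−s) : s ∈ {2, 6, 8}, s ≤ k}:
g(0) = mex{} = 0
g(1) = mex{} = 0
g(2) = mex{0} = 1
g(3) = mex{0} = 1
g(4) = mex{1} = 0
g(5) = mex{1} = 0
g(6) = mex{0} = 1
g(7) = mex{0} = 1
g(8) = mex{0,1} = 2
g(9) = mex{0,1} = 2
g(10) = mex{0,1,2} = 3
g(11) = mex{0,1,2} = 3
The P-positions (g = 0) in 0..11 are 0, 1, 4, 5.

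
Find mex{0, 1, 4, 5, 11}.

The values 0, 1 are all present; 2 is the first non-negative integer missing from the set.

2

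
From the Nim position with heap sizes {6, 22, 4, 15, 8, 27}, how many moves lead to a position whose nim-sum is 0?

Compute the nim-sum pairwise:
6 ⊕ 22 = 16
16 ⊕ 4 = 20
20 ⊕ 15 = 27
27 ⊕ 8 = 19
19 ⊕ 27 = 8
The overall nim-sum is X = 8. A heap of size p has a winning move iff p XOR X < p (reduce it to p XOR X).
  6: 6 XOR 8 = 14 ≥ 6 — no move.
  22: 22 XOR 8 = 30 ≥ 22 — no move.
  4: 4 XOR 8 = 12 ≥ 4 — no move.
  15: 15 XOR 8 = 7 < 15 — winning move (to 7).
  8: 8 XOR 8 = 0 < 8 — winning move (to 0).
  27: 27 XOR 8 = 19 < 27 — winning move (to 19).
That gives 3 winning moves.

3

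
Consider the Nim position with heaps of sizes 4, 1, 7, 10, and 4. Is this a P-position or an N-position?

Write each in binary and XOR column by column:
  0100  (4)
  0001  (1)
  0111  (7)
  1010  (10)
  0100  (4)
  ----
  1100  (12)
The nim-sum is 12 ≠ 0, so this is an N-position: the player to move can win.

N-position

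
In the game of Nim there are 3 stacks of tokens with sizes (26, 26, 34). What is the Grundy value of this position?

34

Compute the nim-sum pairwise:
26 XOR 26 = 0
0 XOR 34 = 34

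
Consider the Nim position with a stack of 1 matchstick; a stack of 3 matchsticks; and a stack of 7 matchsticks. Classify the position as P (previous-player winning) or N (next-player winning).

Nim-sum: 1 ⊕ 3 ⊕ 7 = 5.
The nim-sum is 5 ≠ 0, so this is an N-position: the player to move can win.

N-position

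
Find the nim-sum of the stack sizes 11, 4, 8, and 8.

15

Compute the nim-sum pairwise:
11 ^ 4 = 15
15 ^ 8 = 7
7 ^ 8 = 15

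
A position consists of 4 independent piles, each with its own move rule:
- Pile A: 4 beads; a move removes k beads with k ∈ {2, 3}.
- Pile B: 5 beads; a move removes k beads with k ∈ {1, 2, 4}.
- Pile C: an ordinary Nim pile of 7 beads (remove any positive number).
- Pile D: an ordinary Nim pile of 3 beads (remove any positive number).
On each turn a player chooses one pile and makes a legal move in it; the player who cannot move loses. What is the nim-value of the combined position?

For pile A, compute g(0), g(1), … with moves {2, 3}:
g(0) = mex{} = 0
g(1) = mex{} = 0
g(2) = mex{0} = 1
g(3) = mex{0} = 1
g(4) = mex{0,1} = 2
So g(4) = 2.
Grundy values for pile B (subtraction set {1, 2, 4}):
g(0) = mex{} = 0
g(1) = mex{0} = 1
g(2) = mex{0,1} = 2
g(3) = mex{1,2} = 0
g(4) = mex{0,2} = 1
g(5) = mex{0,1} = 2
So g(5) = 2.
Pile C is a plain Nim pile of size 7, so its Grundy value is 7.
Pile D is a plain Nim pile of size 3, so its Grundy value is 3.
The value of a disjunctive sum is the nim-sum of the parts.
Combined value = 2 XOR 2 XOR 7 XOR 3 = 4.

4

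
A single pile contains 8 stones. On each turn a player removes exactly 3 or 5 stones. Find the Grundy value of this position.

0

Grundy values for subtraction set {3, 5}:
g(0) = mex{} = 0
g(1) = mex{} = 0
g(2) = mex{} = 0
g(3) = mex{0} = 1
g(4) = mex{0} = 1
g(5) = mex{0} = 1
g(6) = mex{0,1} = 2
g(7) = mex{0,1} = 2
g(8) = mex{1} = 0
So g(8) = 0.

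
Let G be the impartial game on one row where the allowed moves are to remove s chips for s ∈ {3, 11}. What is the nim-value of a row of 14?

Grundy values for subtraction set {3, 11}:
g(0) = mex{} = 0
g(1) = mex{} = 0
g(2) = mex{} = 0
g(3) = mex{0} = 1
g(4) = mex{0} = 1
g(5) = mex{0} = 1
g(6) = mex{1} = 0
g(7) = mex{1} = 0
g(8) = mex{1} = 0
g(9) = mex{0} = 1
g(10) = mex{0} = 1
g(11) = mex{0} = 1
g(12) = mex{0,1} = 2
g(13) = mex{0,1} = 2
g(14) = mex{1} = 0
So g(14) = 0.

0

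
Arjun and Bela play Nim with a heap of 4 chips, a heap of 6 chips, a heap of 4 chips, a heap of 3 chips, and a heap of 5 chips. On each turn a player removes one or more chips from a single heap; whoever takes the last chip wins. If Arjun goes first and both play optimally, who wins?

Bela wins

Nim-sum: 4 XOR 6 XOR 4 XOR 3 XOR 5 = 0.
The nim-sum is 0, so this is a P-position: the player to move is in a losing position under optimal play; Arjun is about to move from it and so loses — Bela wins.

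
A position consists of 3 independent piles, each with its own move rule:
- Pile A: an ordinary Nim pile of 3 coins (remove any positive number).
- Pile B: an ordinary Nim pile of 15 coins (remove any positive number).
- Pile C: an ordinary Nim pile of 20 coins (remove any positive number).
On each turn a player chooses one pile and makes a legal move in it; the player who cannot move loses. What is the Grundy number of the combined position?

Pile A is a plain Nim pile of size 3, so its Grundy value is 3.
Pile B is a plain Nim pile of size 15, so its Grundy value is 15.
Pile C is a plain Nim pile of size 20, so its Grundy value is 20.
By the Sprague-Grundy theorem, the Grundy value of a sum of independent games is the XOR of the component values.
Combined value = 3 ⊕ 15 ⊕ 20 = 24.

24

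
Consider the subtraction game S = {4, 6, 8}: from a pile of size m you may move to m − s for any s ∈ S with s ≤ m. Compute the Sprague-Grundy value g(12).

0

Compute g(0), g(1), … for moves {4, 6, 8}:
g(0) = mex{} = 0
g(1) = mex{} = 0
g(2) = mex{} = 0
g(3) = mex{} = 0
g(4) = mex{0} = 1
g(5) = mex{0} = 1
g(6) = mex{0} = 1
g(7) = mex{0} = 1
g(8) = mex{0,1} = 2
g(9) = mex{0,1} = 2
g(10) = mex{0,1} = 2
g(11) = mex{0,1} = 2
g(12) = mex{1,2} = 0
So g(12) = 0.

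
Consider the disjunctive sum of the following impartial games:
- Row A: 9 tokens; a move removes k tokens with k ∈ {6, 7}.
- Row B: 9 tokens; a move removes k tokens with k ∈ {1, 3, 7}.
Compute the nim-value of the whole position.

For row A, compute g(0), g(1), … with moves {6, 7}:
k:     0  1  2  3  4  5  6  7  8  9
g(k):  0  0  0  0  0  0  1  1  1  1
So g(9) = 1.
Grundy values for row B (subtraction set {1, 3, 7}):
g(0) = mex{} = 0
g(1) = mex{0} = 1
g(2) = mex{1} = 0
g(3) = mex{0} = 1
g(4) = mex{1} = 0
g(5) = mex{0} = 1
g(6) = mex{1} = 0
g(7) = mex{0} = 1
g(8) = mex{1} = 0
g(9) = mex{0} = 1
So g(9) = 1.
By the Sprague-Grundy theorem, the Grundy value of a sum of independent games is the XOR of the component values.
Combined value = 1 ⊕ 1 = 0.

0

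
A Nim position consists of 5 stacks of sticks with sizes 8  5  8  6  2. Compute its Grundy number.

1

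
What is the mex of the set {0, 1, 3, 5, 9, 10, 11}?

The values 0, 1 are all present; 2 is the first non-negative integer missing from the set.

2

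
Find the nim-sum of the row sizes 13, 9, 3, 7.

0

Bitwise XOR of the heap sizes:
  1101  (13)
  1001  (9)
  0011  (3)
  0111  (7)
  ----
  0000  (0)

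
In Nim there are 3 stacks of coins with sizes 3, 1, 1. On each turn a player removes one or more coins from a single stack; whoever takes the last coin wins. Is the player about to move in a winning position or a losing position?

Winning position

Nim-sum: 3 ^ 1 ^ 1 = 3.
The nim-sum is 3 ≠ 0, so this is an N-position: the player to move can win.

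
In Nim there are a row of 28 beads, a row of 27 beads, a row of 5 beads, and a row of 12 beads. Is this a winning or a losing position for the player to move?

Winning position

Nim-sum: 28 ^ 27 ^ 5 ^ 12 = 14.
The nim-sum is 14 ≠ 0, so this is an N-position: the player to move can win.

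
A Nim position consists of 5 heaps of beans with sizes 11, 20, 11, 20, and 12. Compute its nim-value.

Bitwise XOR of the heap sizes:
  01011  (11)
  10100  (20)
  01011  (11)
  10100  (20)
  01100  (12)
  -----
  01100  (12)

12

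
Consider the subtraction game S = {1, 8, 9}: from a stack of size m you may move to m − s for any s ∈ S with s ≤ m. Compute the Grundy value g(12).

2

Compute g(0), g(1), … for moves {1, 8, 9}:
k:     0  1  2  3  4  5  6  7  8  9 10 11 12
g(k):  0  1  0  1  0  1  0  1  2  3  2  3  2
So g(12) = 2.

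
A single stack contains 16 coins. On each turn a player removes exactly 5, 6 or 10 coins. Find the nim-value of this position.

0

Grundy values for subtraction set {5, 6, 10}:
k:     0  1  2  3  4  5  6  7  8  9 10 11 12 13 14 15 16
g(k):  0  0  0  0  0  1  1  1  1  1  2  2  2  2  2  0  0
So g(16) = 0.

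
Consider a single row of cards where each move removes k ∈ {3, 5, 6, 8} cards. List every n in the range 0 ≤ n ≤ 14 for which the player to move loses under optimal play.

0, 1, 2, 11, 12, 13

Build the Grundy sequence with g(k) = mex{g(k−s) : s ∈ {3, 5, 6, 8}, s ≤ k}:
g(0) = mex{} = 0
g(1) = mex{} = 0
g(2) = mex{} = 0
g(3) = mex{0} = 1
g(4) = mex{0} = 1
g(5) = mex{0} = 1
g(6) = mex{0,1} = 2
g(7) = mex{0,1} = 2
g(8) = mex{0,1} = 2
g(9) = mex{0,1,2} = 3
g(10) = mex{0,1,2} = 3
g(11) = mex{1,2} = 0
g(12) = mex{1,2,3} = 0
g(13) = mex{1,2,3} = 0
g(14) = mex{0,2,3} = 1
The P-positions (g = 0) in 0..14 are 0, 1, 2, 11, 12, 13.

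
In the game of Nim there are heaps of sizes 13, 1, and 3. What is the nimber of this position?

Nim-sum: 13 XOR 1 XOR 3 = 15.

15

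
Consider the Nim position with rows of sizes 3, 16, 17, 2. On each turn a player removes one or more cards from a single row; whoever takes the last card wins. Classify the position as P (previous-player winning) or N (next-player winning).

Compute the nim-sum pairwise:
3 XOR 16 = 19
19 XOR 17 = 2
2 XOR 2 = 0
The nim-sum is 0, so this is a P-position: the player to move is in a losing position under optimal play.

P-position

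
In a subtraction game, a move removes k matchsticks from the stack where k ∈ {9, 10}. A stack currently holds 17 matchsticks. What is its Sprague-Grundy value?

1

Build the Grundy sequence with g(k) = mex{g(k−s) : s ∈ {9, 10}, s ≤ k}:
k:     0  1  2  3  4  5  6  7  8  9 10 11 12 13 14 15 16 17
g(k):  0  0  0  0  0  0  0  0  0  1  1  1  1  1  1  1  1  1
So g(17) = 1.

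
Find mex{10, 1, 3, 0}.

The values 0, 1 are all present; 2 is the first non-negative integer missing from the set.

2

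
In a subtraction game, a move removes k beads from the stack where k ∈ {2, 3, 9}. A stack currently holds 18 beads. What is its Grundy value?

Grundy values for subtraction set {2, 3, 9}:
k:     0  1  2  3  4  5  6  7  8  9 10 11 12 13 14 15 16 17 18
g(k):  0  0  1  1  2  0  0  1  1  2  2  0  0  1  1  2  0  0  1
So g(18) = 1.

1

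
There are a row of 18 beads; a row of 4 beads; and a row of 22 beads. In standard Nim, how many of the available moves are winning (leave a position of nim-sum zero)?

Write each in binary and XOR column by column:
  10010  (18)
  00100  (4)
  10110  (22)
  -----
  00000  (0)
The nim-sum is already 0, so every move leaves a nonzero nim-sum — there are no winning moves.

0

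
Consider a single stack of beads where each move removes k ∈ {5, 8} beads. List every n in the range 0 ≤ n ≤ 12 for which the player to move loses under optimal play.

0, 1, 2, 3, 4

Build the Grundy sequence with g(k) = mex{g(k−s) : s ∈ {5, 8}, s ≤ k}:
k:     0  1  2  3  4  5  6  7  8  9 10 11 12
g(k):  0  0  0  0  0  1  1  1  1  1  2  2  2
The P-positions (g = 0) in 0..12 are 0, 1, 2, 3, 4.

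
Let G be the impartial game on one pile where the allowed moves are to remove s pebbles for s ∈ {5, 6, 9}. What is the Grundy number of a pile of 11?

Compute g(0), g(1), … for moves {5, 6, 9}:
g(0) = mex{} = 0
g(1) = mex{} = 0
g(2) = mex{} = 0
g(3) = mex{} = 0
g(4) = mex{} = 0
g(5) = mex{0} = 1
g(6) = mex{0} = 1
g(7) = mex{0} = 1
g(8) = mex{0} = 1
g(9) = mex{0} = 1
g(10) = mex{0,1} = 2
g(11) = mex{0,1} = 2
So g(11) = 2.

2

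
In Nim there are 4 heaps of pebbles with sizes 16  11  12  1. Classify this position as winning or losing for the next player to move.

Winning position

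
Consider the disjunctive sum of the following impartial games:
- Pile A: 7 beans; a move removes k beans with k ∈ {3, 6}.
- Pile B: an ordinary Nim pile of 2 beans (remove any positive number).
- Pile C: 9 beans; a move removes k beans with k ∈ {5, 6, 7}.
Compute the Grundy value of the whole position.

1

Grundy values for pile A (subtraction set {3, 6}):
k:     0  1  2  3  4  5  6  7
g(k):  0  0  0  1  1  1  2  2
So g(7) = 2.
Pile B is a plain Nim pile of size 2, so its Grundy value is 2.
Grundy values for pile C (subtraction set {5, 6, 7}):
k:     0  1  2  3  4  5  6  7  8  9
g(k):  0  0  0  0  0  1  1  1  1  1
So g(9) = 1.
By the Sprague-Grundy theorem, the Grundy value of a sum of independent games is the XOR of the component values.
Combined value = 2 ⊕ 2 ⊕ 1 = 1.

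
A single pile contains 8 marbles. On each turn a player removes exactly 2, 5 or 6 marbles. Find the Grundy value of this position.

0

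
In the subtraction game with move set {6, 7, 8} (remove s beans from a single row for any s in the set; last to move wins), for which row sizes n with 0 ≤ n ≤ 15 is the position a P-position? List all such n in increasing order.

Compute g(0), g(1), … for moves {6, 7, 8}:
k:     0  1  2  3  4  5  6  7  8  9 10 11 12 13 14 15
g(k):  0  0  0  0  0  0  1  1  1  1  1  1  2  2  0  0
The P-positions (g = 0) in 0..15 are 0, 1, 2, 3, 4, 5, 14, 15.

0, 1, 2, 3, 4, 5, 14, 15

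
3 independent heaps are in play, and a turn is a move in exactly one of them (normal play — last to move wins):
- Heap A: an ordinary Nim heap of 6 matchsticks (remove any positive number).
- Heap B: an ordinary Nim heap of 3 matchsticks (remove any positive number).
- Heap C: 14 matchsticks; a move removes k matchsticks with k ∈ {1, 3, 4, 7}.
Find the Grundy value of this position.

Heap A is a plain Nim heap of size 6, so its Grundy value is 6.
Heap B is a plain Nim heap of size 3, so its Grundy value is 3.
Grundy values for heap C (subtraction set {1, 3, 4, 7}):
k:     0  1  2  3  4  5  6  7  8  9 10 11 12 13 14
g(k):  0  1  0  1  2  3  2  3  0  1  0  1  2  3  2
So g(14) = 2.
By the Sprague-Grundy theorem, the Grundy value of a sum of independent games is the XOR of the component values.
Combined value = 6 XOR 3 XOR 2 = 7.

7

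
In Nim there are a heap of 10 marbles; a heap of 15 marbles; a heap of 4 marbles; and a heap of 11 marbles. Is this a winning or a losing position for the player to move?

Nim-sum: 10 XOR 15 XOR 4 XOR 11 = 10.
The nim-sum is 10 ≠ 0, so this is an N-position: the player to move can win.

Winning position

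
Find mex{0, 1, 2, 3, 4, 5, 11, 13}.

6

The values 0, 1, 2, 3, 4, 5 are all present; 6 is the first non-negative integer missing from the set.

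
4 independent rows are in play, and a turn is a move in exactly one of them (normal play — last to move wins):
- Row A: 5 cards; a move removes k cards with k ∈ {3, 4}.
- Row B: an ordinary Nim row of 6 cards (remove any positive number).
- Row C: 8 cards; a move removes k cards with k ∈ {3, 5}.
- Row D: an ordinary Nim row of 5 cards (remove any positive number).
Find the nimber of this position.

2

Grundy values for row A (subtraction set {3, 4}):
g(0) = mex{} = 0
g(1) = mex{} = 0
g(2) = mex{} = 0
g(3) = mex{0} = 1
g(4) = mex{0} = 1
g(5) = mex{0} = 1
So g(5) = 1.
Row B is a plain Nim row of size 6, so its Grundy value is 6.
Build the Grundy sequence for row C with g(k) = mex{g(k−s) : s ∈ {3, 5}, s ≤ k}:
g(0) = mex{} = 0
g(1) = mex{} = 0
g(2) = mex{} = 0
g(3) = mex{0} = 1
g(4) = mex{0} = 1
g(5) = mex{0} = 1
g(6) = mex{0,1} = 2
g(7) = mex{0,1} = 2
g(8) = mex{1} = 0
So g(8) = 0.
Row D is a plain Nim row of size 5, so its Grundy value is 5.
The value of a disjunctive sum is the nim-sum of the parts.
Combined value = 1 XOR 6 XOR 0 XOR 5 = 2.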